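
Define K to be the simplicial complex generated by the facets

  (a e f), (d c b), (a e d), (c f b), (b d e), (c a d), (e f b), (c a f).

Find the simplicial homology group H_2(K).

Order the vertices as a < b < c < d < e < f. Listing each simplex with vertices in this order, K has dimension 2 with simplices:

  0-simplices (6): a, b, c, d, e, f
  1-simplices (12): ac, ad, ae, af, bc, bd, be, bf, cd, cf, de, ef
  2-simplices (8): acd, acf, ade, aef, bcd, bcf, bde, bef

giving chain groups C_0 ≅ Z^6, C_1 ≅ Z^12, C_2 ≅ Z^8.

∂_1: C_1 → C_0 is given by ∂[p,q] = [q] − [p].
The resulting 6×12 matrix has rank 5, and its Smith normal form has invariant factors (1,1,1,1,1).

∂_2: C_2 → C_1 acts by ∂[p,q,r] = [q,r] − [p,r] + [p,q]. For instance
  ∂bcd = cd − bd + bc,
  ∂aef = ef − af + ae.
The 12×8 boundary matrix has rank 7 and Smith normal form diag(1,1,1,1,1,1,1).

Computing H_k = (kernel of ∂_k) / (image of ∂_{k+1}):

  H_2: rank ker ∂_2 − rank ∂_3 = (8 − 7) − 0 = 1, and there is no ∂_3, so H_2 = Z.

H_2 ≅ Z.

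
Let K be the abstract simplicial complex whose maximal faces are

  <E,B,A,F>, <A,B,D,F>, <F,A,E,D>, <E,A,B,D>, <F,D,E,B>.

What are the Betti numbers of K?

Take the total order A < B < D < E < F on the vertex set. Then K (dimension 3) consists of the simplices:

  0-simplices (5): A, B, D, E, F
  1-simplices (10): AB, AD, AE, AF, BD, BE, BF, DE, DF, EF
  2-simplices (10): ABD, ABE, ABF, ADE, ADF, AEF, BDE, BDF, BEF, DEF
  3-simplices (5): ABDE, ABDF, ABEF, ADEF, BDEF

Hence C_0 ≅ Z^5, C_1 ≅ Z^10, C_2 ≅ Z^10, C_3 ≅ Z^5.

The boundary map ∂_1: C_1 → C_0 is given by ∂[p,q] = [q] − [p].
This gives a 5×10 integer matrix of rank 4; reducing to Smith normal form yields diagonal entries (1,1,1,1).

Boundary ∂_2: C_2 → C_1 acts by ∂[p,q,r] = [q,r] − [p,r] + [p,q]. For instance
  ∂ADE = DE − AE + AD,
  ∂BDF = DF − BF + BD.
As a 10×10 matrix over Z this has rank 6, with invariant factors (1,1,1,1,1,1).

∂_3: C_3 → C_2 sends each 3-simplex σ to the alternating sum Σ_i (−1)^i (σ with its i-th vertex removed). For instance
  ∂BDEF = DEF − BEF + BDF − BDE,
  ∂ABEF = BEF − AEF + ABF − ABE.
The 10×5 boundary matrix has rank 4 and Smith normal form diag(1,1,1,1).

Computing H_k = (kernel of ∂_k) / (image of ∂_{k+1}):

  H_0: rank C_0 − rank ∂_1 = 5 − 4 = 1, and the invariant factors of ∂_1 are all 1, so H_0 ≅ Z.
  H_1: rank ker ∂_1 − rank ∂_2 = (10 − 4) − 6 = 0, and the invariant factors of ∂_2 are all 1, so H_1 ≅ 0.
  H_2: rank ker ∂_2 − rank ∂_3 = (10 − 6) − 4 = 0, and the invariant factors of ∂_3 are all 1, so H_2 ≅ 0.
  H_3: rank ker ∂_3 − rank ∂_4 = (5 − 4) − 0 = 1, and there is no ∂_4, so H_3 ≅ Z.

As a check, the Euler characteristic is 5 − 10 + 10 − 5 = 0, which agrees with 1 − 0 + 0 − 1 = 0.
(K is a triangulation of the 3-sphere S^3.)

Hence the Betti numbers are b_0 = 1, b_1 = 0, b_2 = 0, b_3 = 1.

b_0 = 1, b_1 = 0, b_2 = 0, b_3 = 1.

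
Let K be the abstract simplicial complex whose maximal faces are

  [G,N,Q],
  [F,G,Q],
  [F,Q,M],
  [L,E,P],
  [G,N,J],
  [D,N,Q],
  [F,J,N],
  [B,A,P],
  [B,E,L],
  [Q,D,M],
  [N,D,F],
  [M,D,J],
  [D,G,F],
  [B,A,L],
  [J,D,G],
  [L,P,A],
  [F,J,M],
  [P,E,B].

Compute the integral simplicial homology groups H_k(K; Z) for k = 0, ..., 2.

H_0 ≅ Z^2,  H_1 ≅ Z_2,  H_2 ≅ Z.

Take the total order A < B < D < E < F < G < J < L < M < N < P < Q on the vertex set. Then K (dimension 2) consists of the simplices:

  0-simplices (12): A, B, D, E, F, G, J, L, M, N, P, Q
  1-simplices (27): AB, AL, AP, BE, BL, BP, DF, DG, DJ, DM, DN, DQ, EL, EP, FG, FJ, FM, FN, FQ, GJ, GN, GQ, JM, JN, LP, MQ, NQ
  2-simplices (18): ABL, ABP, ALP, BEL, BEP, DFG, DFN, DGJ, DJM, DMQ, DNQ, ELP, FGQ, FJM, FJN, FMQ, GJN, GNQ

Hence C_0 ≅ Z^12, C_1 ≅ Z^27, C_2 ≅ Z^18.

The boundary map ∂_1: C_1 → C_0 maps an edge to its endpoints' difference, ∂[p,q] = q − p. For instance
  ∂BP = P − B.
This gives a 12×27 integer matrix of rank 10; reducing to Smith normal form yields diagonal entries (1,1,1,1,1,1,1,1,1,1).

Boundary ∂_2: C_2 → C_1 sends each 2-simplex [p,q,r] to [q,r] − [p,r] + [p,q]. For instance
  ∂ALP = LP − AP + AL,
  ∂GNQ = NQ − GQ + GN.
The resulting 27×18 matrix has rank 17, and its Smith normal form has invariant factors (1,1,1,1,1,1,1,1,1,1,1,1,1,1,1,1,2).

Computing H_k = (kernel of ∂_k) / (image of ∂_{k+1}):

  H_0: rank C_0 − rank ∂_1 = 12 − 10 = 2, and the invariant factors of ∂_1 are all 1, so H_0 ≅ Z^2.
  H_1: rank ker ∂_1 − rank ∂_2 = (27 − 10) − 17 = 0, and ∂_2 has invariant factor 2 > 1, so H_1 ≅ Z_2.
  H_2: rank ker ∂_2 − rank ∂_3 = (18 − 17) − 0 = 1, and there is no ∂_3, so H_2 ≅ Z.

As a check, the Euler characteristic is 12 − 27 + 18 = 3, which agrees with 2 − 0 + 1 = 3.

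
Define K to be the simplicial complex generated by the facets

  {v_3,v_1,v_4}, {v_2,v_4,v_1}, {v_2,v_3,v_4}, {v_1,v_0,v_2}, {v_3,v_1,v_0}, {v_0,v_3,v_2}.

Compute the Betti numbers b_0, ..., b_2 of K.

b_0 = 1, b_1 = 0, b_2 = 1.

Order the vertices as v_0 < v_1 < v_2 < v_3 < v_4. Listing each simplex with vertices in this order, K has dimension 2 with simplices:

  0-simplices (5): [v_0], [v_1], [v_2], [v_3], [v_4]
  1-simplices (9): [v_0,v_1], [v_0,v_2], [v_0,v_3], [v_1,v_2], [v_1,v_3], [v_1,v_4], [v_2,v_3], [v_2,v_4], [v_3,v_4]
  2-simplices (6): [v_0,v_1,v_2], [v_0,v_1,v_3], [v_0,v_2,v_3], [v_1,v_2,v_4], [v_1,v_3,v_4], [v_2,v_3,v_4]

so the chain groups are C_0 ≅ Z^5, C_1 ≅ Z^9, C_2 ≅ Z^6.

The boundary map ∂_1: C_1 → C_0 is given by ∂[p,q] = [q] − [p]. For instance
  ∂[v_2,v_3] = [v_3] − [v_2].
As a 5×9 matrix over Z this has rank 4, with invariant factors (1,1,1,1).

∂_2: C_2 → C_1 acts by ∂[p,q,r] = [q,r] − [p,r] + [p,q]. For instance
  ∂[v_0,v_1,v_3] = [v_1,v_3] − [v_0,v_3] + [v_0,v_1],
  ∂[v_0,v_2,v_3] = [v_2,v_3] − [v_0,v_3] + [v_0,v_2].
The 9×6 boundary matrix has rank 5 and Smith normal form diag(1,1,1,1,1).

From H_k ≅ ker(∂_k) / im(∂_{k+1}) we obtain:

  H_0: rank C_0 − rank ∂_1 = 5 − 4 = 1, and the invariant factors of ∂_1 are all 1, so H_0 = Z.
  H_1: rank ker ∂_1 − rank ∂_2 = (9 − 4) − 5 = 0, and the invariant factors of ∂_2 are all 1, so H_1 = 0.
  H_2: rank ker ∂_2 − rank ∂_3 = (6 − 5) − 0 = 1, and there is no ∂_3, so H_2 = Z.

Hence the Betti numbers are b_0 = 1, b_1 = 0, b_2 = 1.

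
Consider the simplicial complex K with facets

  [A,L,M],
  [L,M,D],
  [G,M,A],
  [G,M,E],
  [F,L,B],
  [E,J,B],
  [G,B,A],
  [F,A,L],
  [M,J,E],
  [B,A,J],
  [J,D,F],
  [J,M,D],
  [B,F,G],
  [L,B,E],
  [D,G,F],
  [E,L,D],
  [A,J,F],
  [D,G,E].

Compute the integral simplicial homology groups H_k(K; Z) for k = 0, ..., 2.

H_0 ≅ Z,  H_1 ≅ Z ⊕ Z/2,  H_2 = 0.

Fix the vertex order A < B < D < E < F < G < J < L < M and write every simplex with vertices in increasing order. Then dim K = 2 and the simplices of K are:

  0-simplices (9): A, B, D, E, F, G, J, L, M
  1-simplices (27): AB, AF, AG, AJ, AL, AM, BE, BF, BG, BJ, BL, DE, DF, DG, DJ, DL, DM, EG, EJ, EL, EM, FG, FJ, FL, GM, JM, LM
  2-simplices (18): ABG, ABJ, AFJ, AFL, AGM, ALM, BEJ, BEL, BFG, BFL, DEG, DEL, DFG, DFJ, DJM, DLM, EGM, EJM

so the chain groups are C_0 ≅ Z^9, C_1 ≅ Z^27, C_2 ≅ Z^18.

∂_1: C_1 → C_0 sends each edge [p,q] (with p < q) to q − p. For instance
  ∂AG = G − A.
The resulting 9×27 matrix has rank 8, and its Smith normal form has invariant factors (1,1,1,1,1,1,1,1).

∂_2: C_2 → C_1 sends each 2-simplex [p,q,r] to [q,r] − [p,r] + [p,q]. For instance
  ∂DLM = LM − DM + DL,
  ∂ALM = LM − AM + AL.
This gives a 27×18 integer matrix of rank 18; reducing to Smith normal form yields diagonal entries (1,1,1,1,1,1,1,1,1,1,1,1,1,1,1,1,1,2).

From H_k ≅ ker(∂_k) / im(∂_{k+1}) we obtain:

  H_0: rank C_0 − rank ∂_1 = 9 − 8 = 1, and the invariant factors of ∂_1 are all 1, so H_0 ≅ Z.
  H_1: rank ker ∂_1 − rank ∂_2 = (27 − 8) − 18 = 1, and ∂_2 has invariant factor 2 > 1, so H_1 ≅ Z ⊕ Z/2.
  H_2: rank ker ∂_2 − rank ∂_3 = (18 − 18) − 0 = 0, and there is no ∂_3, so H_2 ≅ 0.

(K is a triangulation of the Klein bottle.)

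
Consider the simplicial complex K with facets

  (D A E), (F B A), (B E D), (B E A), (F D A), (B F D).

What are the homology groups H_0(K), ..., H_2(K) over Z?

Order the vertices as A < B < D < E < F. Listing each simplex with vertices in this order, K has dimension 2 with simplices:

  0-simplices (5): A, B, D, E, F
  1-simplices (9): AB, AD, AE, AF, BD, BE, BF, DE, DF
  2-simplices (6): ABE, ABF, ADE, ADF, BDE, BDF

so the chain groups are C_0 ≅ Z^5, C_1 ≅ Z^9, C_2 ≅ Z^6.

∂_1: C_1 → C_0 maps an edge to its endpoints' difference, ∂[p,q] = q − p.
As a 5×9 matrix over Z this has rank 4, with invariant factors (1,1,1,1).

∂_2: C_2 → C_1 maps a triangle to the signed sum of its edges. For instance
  ∂BDE = DE − BE + BD,
  ∂ADE = DE − AE + AD.
The resulting 9×6 matrix has rank 5, and its Smith normal form has invariant factors (1,1,1,1,1).

From H_k ≅ ker(∂_k) / im(∂_{k+1}) we obtain:

  H_0: rank C_0 − rank ∂_1 = 5 − 4 = 1, and the invariant factors of ∂_1 are all 1, so H_0 = Z.
  H_1: rank ker ∂_1 − rank ∂_2 = (9 − 4) − 5 = 0, and the invariant factors of ∂_2 are all 1, so H_1 = 0.
  H_2: rank ker ∂_2 − rank ∂_3 = (6 − 5) − 0 = 1, and there is no ∂_3, so H_2 = Z.

As a check, the Euler characteristic is 5 − 9 + 6 = 2, which agrees with 1 − 0 + 1 = 2.
(K is a triangulation of the 2-sphere S^2.)

H_0 ≅ Z,  H_1 = 0,  H_2 ≅ Z.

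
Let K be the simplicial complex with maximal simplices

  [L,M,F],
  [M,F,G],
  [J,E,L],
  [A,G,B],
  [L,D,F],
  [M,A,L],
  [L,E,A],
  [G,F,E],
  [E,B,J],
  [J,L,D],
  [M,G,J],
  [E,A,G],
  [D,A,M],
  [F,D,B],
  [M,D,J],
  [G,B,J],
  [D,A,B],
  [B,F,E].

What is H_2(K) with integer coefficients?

Order the vertices as A < B < D < E < F < G < J < L < M. Listing each simplex with vertices in this order, K has dimension 2 with simplices:

  0-simplices (9): A, B, D, E, F, G, J, L, M
  1-simplices (27): AB, AD, AE, AG, AL, AM, BD, BE, BF, BG, BJ, DF, DJ, DL, DM, EF, EG, EJ, EL, FG, FL, FM, GJ, GM, JL, JM, LM
  2-simplices (18): ABD, ABG, ADM, AEG, AEL, ALM, BDF, BEF, BEJ, BGJ, DFL, DJL, DJM, EFG, EJL, FGM, FLM, GJM

so the chain groups are C_0 ≅ Z^9, C_1 ≅ Z^27, C_2 ≅ Z^18.

Boundary ∂_1: C_1 → C_0 sends each edge [p,q] (with p < q) to q − p. For instance
  ∂GM = M − G.
The 9×27 boundary matrix has rank 8 and Smith normal form diag(1,1,1,1,1,1,1,1).

The boundary map ∂_2: C_2 → C_1 acts by ∂[p,q,r] = [q,r] − [p,r] + [p,q]. For instance
  ∂AEG = EG − AG + AE,
  ∂DFL = FL − DL + DF.
The 27×18 boundary matrix has rank 18 and Smith normal form diag(1,1,1,1,1,1,1,1,1,1,1,1,1,1,1,1,1,2).

Now H_k = ker ∂_k / im ∂_{k+1}, so:

  H_2: rank ker ∂_2 − rank ∂_3 = (18 − 18) − 0 = 0, and there is no ∂_3, so H_2 = 0.

H_2 = 0.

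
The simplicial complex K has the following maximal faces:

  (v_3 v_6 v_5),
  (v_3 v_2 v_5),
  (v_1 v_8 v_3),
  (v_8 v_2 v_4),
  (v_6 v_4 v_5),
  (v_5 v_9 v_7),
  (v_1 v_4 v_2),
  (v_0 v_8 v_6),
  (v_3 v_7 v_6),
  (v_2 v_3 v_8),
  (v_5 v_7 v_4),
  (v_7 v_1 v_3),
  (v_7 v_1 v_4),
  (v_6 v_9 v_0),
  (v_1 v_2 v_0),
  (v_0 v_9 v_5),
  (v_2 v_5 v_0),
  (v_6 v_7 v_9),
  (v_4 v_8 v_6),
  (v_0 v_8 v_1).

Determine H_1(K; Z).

Fix the vertex order v_0 < v_1 < v_2 < v_3 < v_4 < v_5 < v_6 < v_7 < v_8 < v_9 and write every simplex with vertices in increasing order. Then dim K = 2 and the simplices of K are:

  0-simplices (10): [v_0], [v_1], [v_2], [v_3], [v_4], [v_5], [v_6], [v_7], [v_8], [v_9]
  1-simplices (30): (30 of them)
  2-simplices (20): (20 of them)

so the chain groups are C_0 ≅ Z^10, C_1 ≅ Z^30, C_2 ≅ Z^20.

The boundary map ∂_1: C_1 → C_0 is given by ∂[p,q] = [q] − [p].
The resulting 10×30 matrix has rank 9, and its Smith normal form has invariant factors (1,1,1,1,1,1,1,1,1).

Boundary ∂_2: C_2 → C_1 sends each 2-simplex [p,q,r] to [q,r] − [p,r] + [p,q]. For instance
  ∂[v_3,v_6,v_7] = [v_6,v_7] − [v_3,v_7] + [v_3,v_6],
  ∂[v_0,v_1,v_2] = [v_1,v_2] − [v_0,v_2] + [v_0,v_1].
The resulting 30×20 matrix has rank 20, and its Smith normal form has invariant factors (1,1,1,1,1,1,1,1,1,1,1,1,1,1,1,1,1,1,1,2).

Now H_k = ker ∂_k / im ∂_{k+1}, so:

  H_1: rank ker ∂_1 − rank ∂_2 = (30 − 9) − 20 = 1, and ∂_2 has invariant factor 2 > 1, so H_1 ≅ Z ⊕ Z/2.

(K is a triangulation of the Klein bottle.)

H_1 ≅ Z ⊕ Z/2.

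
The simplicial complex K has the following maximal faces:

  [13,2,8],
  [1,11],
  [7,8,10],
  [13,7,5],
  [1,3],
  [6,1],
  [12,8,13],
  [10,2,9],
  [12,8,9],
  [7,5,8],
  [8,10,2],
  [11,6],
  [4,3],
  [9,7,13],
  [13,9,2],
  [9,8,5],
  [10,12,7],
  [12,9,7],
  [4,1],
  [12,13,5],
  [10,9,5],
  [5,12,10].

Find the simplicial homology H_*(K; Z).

Order the vertices as 1 < 2 < 3 < 4 < 5 < 6 < 7 < 8 < 9 < 10 < 11 < 12 < 13. Listing each simplex with vertices in this order, K has dimension 2 with simplices:

  0-simplices (13): [1], [2], [3], [4], [5], [6], [7], [8], [9], [10], [11], [12], [13]
  1-simplices (30): (30 of them)
  2-simplices (16): [2,8,10], [2,8,13], [2,9,10], [2,9,13], [5,7,8], [5,7,13], [5,8,9], [5,9,10], [5,10,12], [5,12,13], [7,8,10], [7,9,12], [7,9,13], [7,10,12], [8,9,12], [8,12,13]

Hence C_0 ≅ Z^13, C_1 ≅ Z^30, C_2 ≅ Z^16.

Boundary ∂_1: C_1 → C_0 sends each edge [p,q] (with p < q) to q − p.
The resulting 13×30 matrix has rank 11, and its Smith normal form has invariant factors (1,1,1,1,1,1,1,1,1,1,1).

Boundary ∂_2: C_2 → C_1 sends each 2-simplex [p,q,r] to [q,r] − [p,r] + [p,q]. For instance
  ∂[5,7,8] = [7,8] − [5,8] + [5,7],
  ∂[7,8,10] = [8,10] − [7,10] + [7,8].
As a 30×16 matrix over Z this has rank 15, with invariant factors (1,1,1,1,1,1,1,1,1,1,1,1,1,1,1).

Computing H_k = (kernel of ∂_k) / (image of ∂_{k+1}):

  H_0: rank C_0 − rank ∂_1 = 13 − 11 = 2, and the invariant factors of ∂_1 are all 1, so H_0 = Z^2.
  H_1: rank ker ∂_1 − rank ∂_2 = (30 − 11) − 15 = 4, and the invariant factors of ∂_2 are all 1, so H_1 = Z^4.
  H_2: rank ker ∂_2 − rank ∂_3 = (16 − 15) − 0 = 1, and there is no ∂_3, so H_2 = Z.

H_0 = Z^2,  H_1 = Z^4,  H_2 = Z.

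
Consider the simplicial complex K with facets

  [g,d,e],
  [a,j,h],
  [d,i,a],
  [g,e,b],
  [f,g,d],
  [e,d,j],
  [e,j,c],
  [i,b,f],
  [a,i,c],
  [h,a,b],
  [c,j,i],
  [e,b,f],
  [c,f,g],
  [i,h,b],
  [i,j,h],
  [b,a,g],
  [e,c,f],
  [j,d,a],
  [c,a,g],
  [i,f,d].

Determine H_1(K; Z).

Fix the vertex order a < b < c < d < e < f < g < h < i < j and write every simplex with vertices in increasing order. Then dim K = 2 and the simplices of K are:

  0-simplices (10): a, b, c, d, e, f, g, h, i, j
  1-simplices (30): ab, ac, ad, ag, ah, ai, aj, be, bf, bg, bh, bi, ce, cf, cg, ci, cj, de, df, dg, di, dj, ef, eg, ej, fg, fi, hi, hj, ij
  2-simplices (20): abg, abh, acg, aci, adi, adj, ahj, bef, beg, bfi, bhi, cef, cej, cfg, cij, deg, dej, dfg, dfi, hij

so the chain groups are C_0 ≅ Z^10, C_1 ≅ Z^30, C_2 ≅ Z^20.

The boundary map ∂_1: C_1 → C_0 sends each edge [p,q] (with p < q) to q − p. For instance
  ∂eg = g − e.
This gives a 10×30 integer matrix of rank 9; reducing to Smith normal form yields diagonal entries (1,1,1,1,1,1,1,1,1).

∂_2: C_2 → C_1 sends each 2-simplex [p,q,r] to [q,r] − [p,r] + [p,q]. For instance
  ∂adi = di − ai + ad,
  ∂adj = dj − aj + ad.
This gives a 30×20 integer matrix of rank 20; reducing to Smith normal form yields diagonal entries (1,1,1,1,1,1,1,1,1,1,1,1,1,1,1,1,1,1,1,2).

Computing H_k = (kernel of ∂_k) / (image of ∂_{k+1}):

  H_1: rank ker ∂_1 − rank ∂_2 = (30 − 9) − 20 = 1, and ∂_2 has invariant factor 2 > 1, so H_1 = Z ⊕ Z/2.

(K is a triangulation of the Klein bottle.)

H_1 ≅ Z ⊕ Z/2.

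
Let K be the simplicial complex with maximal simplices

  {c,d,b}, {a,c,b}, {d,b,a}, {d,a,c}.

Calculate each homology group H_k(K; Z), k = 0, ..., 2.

H_0 ≅ Z,  H_1 = 0,  H_2 ≅ Z.

Order the vertices as a < b < c < d. Listing each simplex with vertices in this order, K has dimension 2 with simplices:

  0-simplices (4): a, b, c, d
  1-simplices (6): ab, ac, ad, bc, bd, cd
  2-simplices (4): abc, abd, acd, bcd

so the chain groups are C_0 ≅ Z^4, C_1 ≅ Z^6, C_2 ≅ Z^4.

∂_1: C_1 → C_0 is given by ∂[p,q] = [q] − [p]. For instance
  ∂bd = d − b.
This gives a 4×6 integer matrix of rank 3; reducing to Smith normal form yields diagonal entries (1,1,1).

The boundary map ∂_2: C_2 → C_1 acts by ∂[p,q,r] = [q,r] − [p,r] + [p,q]. For instance
  ∂acd = cd − ad + ac,
  ∂abd = bd − ad + ab.
As a 6×4 matrix over Z this has rank 3, with invariant factors (1,1,1).

From H_k ≅ ker(∂_k) / im(∂_{k+1}) we obtain:

  H_0: rank C_0 − rank ∂_1 = 4 − 3 = 1, and the invariant factors of ∂_1 are all 1, so H_0 ≅ Z.
  H_1: rank ker ∂_1 − rank ∂_2 = (6 − 3) − 3 = 0, and the invariant factors of ∂_2 are all 1, so H_1 ≅ 0.
  H_2: rank ker ∂_2 − rank ∂_3 = (4 − 3) − 0 = 1, and there is no ∂_3, so H_2 ≅ Z.

As a check, the Euler characteristic is 4 − 6 + 4 = 2, which agrees with 1 − 0 + 1 = 2.
(K is a triangulation of the 2-sphere S^2.)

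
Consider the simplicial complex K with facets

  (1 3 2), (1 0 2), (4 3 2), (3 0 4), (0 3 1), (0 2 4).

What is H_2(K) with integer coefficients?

Fix the vertex order 0 < 1 < 2 < 3 < 4 and write every simplex with vertices in increasing order. Then dim K = 2 and the simplices of K are:

  0-simplices (5): [0], [1], [2], [3], [4]
  1-simplices (9): [0,1], [0,2], [0,3], [0,4], [1,2], [1,3], [2,3], [2,4], [3,4]
  2-simplices (6): [0,1,2], [0,1,3], [0,2,4], [0,3,4], [1,2,3], [2,3,4]

giving chain groups C_0 ≅ Z^5, C_1 ≅ Z^9, C_2 ≅ Z^6.

∂_1: C_1 → C_0 sends each edge [p,q] (with p < q) to q − p.
As a 5×9 matrix over Z this has rank 4, with invariant factors (1,1,1,1).

∂_2: C_2 → C_1 sends each 2-simplex [p,q,r] to [q,r] − [p,r] + [p,q]. For instance
  ∂[0,2,4] = [2,4] − [0,4] + [0,2],
  ∂[0,1,2] = [1,2] − [0,2] + [0,1].
As a 9×6 matrix over Z this has rank 5, with invariant factors (1,1,1,1,1).

Reading off H_k = ker ∂_k / im ∂_{k+1}:

  H_2: rank ker ∂_2 − rank ∂_3 = (6 − 5) − 0 = 1, and there is no ∂_3, so H_2 ≅ Z.

H_2 ≅ Z.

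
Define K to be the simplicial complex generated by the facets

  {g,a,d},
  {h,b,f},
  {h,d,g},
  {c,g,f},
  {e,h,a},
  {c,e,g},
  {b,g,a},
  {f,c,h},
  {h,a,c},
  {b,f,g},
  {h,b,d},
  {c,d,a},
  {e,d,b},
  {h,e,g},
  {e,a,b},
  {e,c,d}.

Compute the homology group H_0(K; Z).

Fix the vertex order a < b < c < d < e < f < g < h and write every simplex with vertices in increasing order. Then dim K = 2 and the simplices of K are:

  0-simplices (8): a, b, c, d, e, f, g, h
  1-simplices (24): ab, ac, ad, ae, ag, ah, bd, be, bf, bg, bh, cd, ce, cf, cg, ch, de, dg, dh, eg, eh, fg, fh, gh
  2-simplices (16): abe, abg, acd, ach, adg, aeh, bde, bdh, bfg, bfh, cde, ceg, cfg, cfh, dgh, egh

giving chain groups C_0 ≅ Z^8, C_1 ≅ Z^24, C_2 ≅ Z^16.

Boundary ∂_1: C_1 → C_0 is given by ∂[p,q] = [q] − [p]. For instance
  ∂ae = e − a.
As a 8×24 matrix over Z this has rank 7, with invariant factors (1,1,1,1,1,1,1).

Boundary ∂_2: C_2 → C_1 sends each 2-simplex [p,q,r] to [q,r] − [p,r] + [p,q]. For instance
  ∂cde = de − ce + cd,
  ∂cfh = fh − ch + cf.
As a 24×16 matrix over Z this has rank 15, with invariant factors (1,1,1,1,1,1,1,1,1,1,1,1,1,1,1).

Computing H_k = (kernel of ∂_k) / (image of ∂_{k+1}):

  H_0: rank C_0 − rank ∂_1 = 8 − 7 = 1, and the invariant factors of ∂_1 are all 1, so H_0 ≅ Z.

(K is a triangulation of the torus T^2.)

H_0 = Z.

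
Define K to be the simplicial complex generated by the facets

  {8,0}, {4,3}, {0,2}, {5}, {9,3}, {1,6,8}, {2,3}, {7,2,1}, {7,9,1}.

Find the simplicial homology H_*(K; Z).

Fix the vertex order 0 < 1 < 2 < 3 < 4 < 5 < 6 < 7 < 8 < 9 and write every simplex with vertices in increasing order. Then dim K = 2 and the simplices of K are:

  0-simplices (10): [0], [1], [2], [3], [4], [5], [6], [7], [8], [9]
  1-simplices (13): [0,2], [0,8], [1,2], [1,6], [1,7], [1,8], [1,9], [2,3], [2,7], [3,4], [3,9], [6,8], [7,9]
  2-simplices (3): [1,2,7], [1,6,8], [1,7,9]

giving chain groups C_0 ≅ Z^10, C_1 ≅ Z^13, C_2 ≅ Z^3.

The boundary map ∂_1: C_1 → C_0 sends each edge [p,q] (with p < q) to q − p. For instance
  ∂[2,3] = [3] − [2].
The 10×13 boundary matrix has rank 8 and Smith normal form diag(1,1,1,1,1,1,1,1).

∂_2: C_2 → C_1 maps a triangle to the signed sum of its edges. For instance
  ∂[1,7,9] = [7,9] − [1,9] + [1,7],
  ∂[1,2,7] = [2,7] − [1,7] + [1,2].
As a 13×3 matrix over Z this has rank 3, with invariant factors (1,1,1).

From H_k ≅ ker(∂_k) / im(∂_{k+1}) we obtain:

  H_0: rank C_0 − rank ∂_1 = 10 − 8 = 2, and the invariant factors of ∂_1 are all 1, so H_0 ≅ Z^2.
  H_1: rank ker ∂_1 − rank ∂_2 = (13 − 8) − 3 = 2, and the invariant factors of ∂_2 are all 1, so H_1 ≅ Z^2.
  H_2: rank ker ∂_2 − rank ∂_3 = (3 − 3) − 0 = 0, and there is no ∂_3, so H_2 ≅ 0.

H_0 ≅ Z^2,  H_1 ≅ Z^2,  H_2 = 0.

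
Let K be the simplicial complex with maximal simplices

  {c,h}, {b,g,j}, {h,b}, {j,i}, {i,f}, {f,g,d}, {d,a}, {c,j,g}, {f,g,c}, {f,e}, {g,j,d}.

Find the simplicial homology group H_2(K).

We work with the vertex ordering a < b < c < d < e < f < g < h < i < j. The simplices of K, each written with vertices in increasing order, are:

  0-simplices (10): a, b, c, d, e, f, g, h, i, j
  1-simplices (16): ad, bg, bh, bj, cf, cg, ch, cj, df, dg, dj, ef, fg, fi, gj, ij
  2-simplices (5): bgj, cfg, cgj, dfg, dgj

Hence C_0 ≅ Z^10, C_1 ≅ Z^16, C_2 ≅ Z^5.

∂_1: C_1 → C_0 maps an edge to its endpoints' difference, ∂[p,q] = q − p. For instance
  ∂dg = g − d.
The 10×16 boundary matrix has rank 9 and Smith normal form diag(1,1,1,1,1,1,1,1,1).

∂_2: C_2 → C_1 acts by ∂[p,q,r] = [q,r] − [p,r] + [p,q]. For instance
  ∂cfg = fg − cg + cf,
  ∂dfg = fg − dg + df.
The resulting 16×5 matrix has rank 5, and its Smith normal form has invariant factors (1,1,1,1,1).

Computing H_k = (kernel of ∂_k) / (image of ∂_{k+1}):

  H_2: rank ker ∂_2 − rank ∂_3 = (5 − 5) − 0 = 0, and there is no ∂_3, so H_2 ≅ 0.

H_2 = 0.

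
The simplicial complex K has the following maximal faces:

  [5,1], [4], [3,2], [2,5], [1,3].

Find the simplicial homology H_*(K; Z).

H_0 = Z^2,  H_1 = Z.

Order the vertices as 1 < 2 < 3 < 4 < 5. Listing each simplex with vertices in this order, K has dimension 1 with simplices:

  0-simplices (5): [1], [2], [3], [4], [5]
  1-simplices (4): [1,3], [1,5], [2,3], [2,5]

Hence C_0 ≅ Z^5, C_1 ≅ Z^4.

∂_1: C_1 → C_0 is given by ∂[p,q] = [q] − [p]. For instance
  ∂[1,5] = [5] − [1].
The 5×4 boundary matrix has rank 3 and Smith normal form diag(1,1,1).

From H_k ≅ ker(∂_k) / im(∂_{k+1}) we obtain:

  H_0: rank C_0 − rank ∂_1 = 5 − 3 = 2, and the invariant factors of ∂_1 are all 1, so H_0 = Z^2.
  H_1: rank ker ∂_1 − rank ∂_2 = (4 − 3) − 0 = 1, and there is no ∂_2, so H_1 = Z.

As a check, the Euler characteristic is 5 − 4 = 1, which agrees with 2 − 1 = 1.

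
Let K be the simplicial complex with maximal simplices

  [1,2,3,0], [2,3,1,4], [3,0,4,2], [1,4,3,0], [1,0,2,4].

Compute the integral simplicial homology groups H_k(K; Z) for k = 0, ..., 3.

Fix the vertex order 0 < 1 < 2 < 3 < 4 and write every simplex with vertices in increasing order. Then dim K = 3 and the simplices of K are:

  0-simplices (5): [0], [1], [2], [3], [4]
  1-simplices (10): [0,1], [0,2], [0,3], [0,4], [1,2], [1,3], [1,4], [2,3], [2,4], [3,4]
  2-simplices (10): [0,1,2], [0,1,3], [0,1,4], [0,2,3], [0,2,4], [0,3,4], [1,2,3], [1,2,4], [1,3,4], [2,3,4]
  3-simplices (5): [0,1,2,3], [0,1,2,4], [0,1,3,4], [0,2,3,4], [1,2,3,4]

Hence C_0 ≅ Z^5, C_1 ≅ Z^10, C_2 ≅ Z^10, C_3 ≅ Z^5.

Boundary ∂_1: C_1 → C_0 maps an edge to its endpoints' difference, ∂[p,q] = q − p. For instance
  ∂[3,4] = [4] − [3].
This gives a 5×10 integer matrix of rank 4; reducing to Smith normal form yields diagonal entries (1,1,1,1).

∂_2: C_2 → C_1 acts by ∂[p,q,r] = [q,r] − [p,r] + [p,q]. For instance
  ∂[0,1,2] = [1,2] − [0,2] + [0,1],
  ∂[0,3,4] = [3,4] − [0,4] + [0,3].
The resulting 10×10 matrix has rank 6, and its Smith normal form has invariant factors (1,1,1,1,1,1).

∂_3: C_3 → C_2 sends each 3-simplex σ to the alternating sum Σ_i (−1)^i (σ with its i-th vertex removed). For instance
  ∂[0,1,3,4] = [1,3,4] − [0,3,4] + [0,1,4] − [0,1,3],
  ∂[0,1,2,4] = [1,2,4] − [0,2,4] + [0,1,4] − [0,1,2].
The resulting 10×5 matrix has rank 4, and its Smith normal form has invariant factors (1,1,1,1).

From H_k ≅ ker(∂_k) / im(∂_{k+1}) we obtain:

  H_0: rank C_0 − rank ∂_1 = 5 − 4 = 1, and the invariant factors of ∂_1 are all 1, so H_0 = Z.
  H_1: rank ker ∂_1 − rank ∂_2 = (10 − 4) − 6 = 0, and the invariant factors of ∂_2 are all 1, so H_1 = 0.
  H_2: rank ker ∂_2 − rank ∂_3 = (10 − 6) − 4 = 0, and the invariant factors of ∂_3 are all 1, so H_2 = 0.
  H_3: rank ker ∂_3 − rank ∂_4 = (5 − 4) − 0 = 1, and there is no ∂_4, so H_3 = Z.

As a check, the Euler characteristic is 5 − 10 + 10 − 5 = 0, which agrees with 1 − 0 + 0 − 1 = 0.

H_0 = Z,  H_1 = 0,  H_2 = 0,  H_3 = Z.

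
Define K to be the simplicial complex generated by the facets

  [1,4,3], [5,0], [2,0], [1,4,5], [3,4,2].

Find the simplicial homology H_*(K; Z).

K has 6 vertices, 9 edges, 3 triangles.
rank ∂_0 = 0, rank ∂_1 = 5 ⇒ b_0 = 6 − 0 − 5 = 1; all invariant factors of ∂_1 are 1 so no torsion. So H_0 ≅ Z.
rank ∂_1 = 5, rank ∂_2 = 3 ⇒ b_1 = 9 − 5 − 3 = 1; all invariant factors of ∂_2 are 1 so no torsion. So H_1 ≅ Z.
rank ∂_2 = 3, rank ∂_3 = 0 ⇒ b_2 = 3 − 3 − 0 = 0. So H_2 ≅ 0.

H_0 ≅ Z,  H_1 ≅ Z,  H_2 = 0.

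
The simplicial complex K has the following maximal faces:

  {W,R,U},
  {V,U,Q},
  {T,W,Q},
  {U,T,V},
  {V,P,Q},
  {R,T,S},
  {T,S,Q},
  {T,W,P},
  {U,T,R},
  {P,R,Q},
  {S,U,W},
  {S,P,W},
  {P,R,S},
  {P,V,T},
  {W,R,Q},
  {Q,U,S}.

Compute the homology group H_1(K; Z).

H_1 = Z^2.

Fix the vertex order P < Q < R < S < T < U < V < W and write every simplex with vertices in increasing order. Then dim K = 2 and the simplices of K are:

  0-simplices (8): P, Q, R, S, T, U, V, W
  1-simplices (24): PQ, PR, PS, PT, PV, PW, QR, QS, QT, QU, QV, QW, RS, RT, RU, RW, ST, SU, SW, TU, TV, TW, UV, UW
  2-simplices (16): PQR, PQV, PRS, PSW, PTV, PTW, QRW, QST, QSU, QTW, QUV, RST, RTU, RUW, SUW, TUV

giving chain groups C_0 ≅ Z^8, C_1 ≅ Z^24, C_2 ≅ Z^16.

∂_1: C_1 → C_0 maps an edge to its endpoints' difference, ∂[p,q] = q − p. For instance
  ∂PQ = Q − P.
The 8×24 boundary matrix has rank 7 and Smith normal form diag(1,1,1,1,1,1,1).

The boundary map ∂_2: C_2 → C_1 maps a triangle to the signed sum of its edges. For instance
  ∂PRS = RS − PS + PR,
  ∂TUV = UV − TV + TU.
As a 24×16 matrix over Z this has rank 15, with invariant factors (1,1,1,1,1,1,1,1,1,1,1,1,1,1,1).

Reading off H_k = ker ∂_k / im ∂_{k+1}:

  H_1: rank ker ∂_1 − rank ∂_2 = (24 − 7) − 15 = 2, and the invariant factors of ∂_2 are all 1, so H_1 ≅ Z^2.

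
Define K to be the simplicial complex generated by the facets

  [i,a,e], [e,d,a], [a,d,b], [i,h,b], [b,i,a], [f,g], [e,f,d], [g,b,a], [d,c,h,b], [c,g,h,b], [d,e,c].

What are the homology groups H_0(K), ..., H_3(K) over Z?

H_0 ≅ Z,  H_1 ≅ Z,  H_2 = 0,  H_3 = 0.

Order the vertices as a < b < c < d < e < f < g < h < i. Listing each simplex with vertices in this order, K has dimension 3 with simplices:

  0-simplices (9): a, b, c, d, e, f, g, h, i
  1-simplices (22): ab, ad, ae, ag, ai, bc, bd, bg, bh, bi, cd, ce, cg, ch, de, df, dh, ef, ei, fg, gh, hi
  2-simplices (15): abd, abg, abi, ade, aei, bcd, bcg, bch, bdh, bgh, bhi, cde, cdh, cgh, def
  3-simplices (2): bcdh, bcgh

giving chain groups C_0 ≅ Z^9, C_1 ≅ Z^22, C_2 ≅ Z^15, C_3 ≅ Z^2.

The boundary map ∂_1: C_1 → C_0 maps an edge to its endpoints' difference, ∂[p,q] = q − p. For instance
  ∂bh = h − b.
The resulting 9×22 matrix has rank 8, and its Smith normal form has invariant factors (1,1,1,1,1,1,1,1).

The boundary map ∂_2: C_2 → C_1 acts by ∂[p,q,r] = [q,r] − [p,r] + [p,q]. For instance
  ∂cde = de − ce + cd,
  ∂bch = ch − bh + bc.
The resulting 22×15 matrix has rank 13, and its Smith normal form has invariant factors (1,1,1,1,1,1,1,1,1,1,1,1,1).

The boundary map ∂_3: C_3 → C_2 sends each 3-simplex σ to the alternating sum Σ_i (−1)^i (σ with its i-th vertex removed). For instance
  ∂bcdh = cdh − bdh + bch − bcd,
  ∂bcgh = cgh − bgh + bch − bcg.
As a 15×2 matrix over Z this has rank 2, with invariant factors (1,1).

Reading off H_k = ker ∂_k / im ∂_{k+1}:

  H_0: rank C_0 − rank ∂_1 = 9 − 8 = 1, and the invariant factors of ∂_1 are all 1, so H_0 ≅ Z.
  H_1: rank ker ∂_1 − rank ∂_2 = (22 − 8) − 13 = 1, and the invariant factors of ∂_2 are all 1, so H_1 ≅ Z.
  H_2: rank ker ∂_2 − rank ∂_3 = (15 − 13) − 2 = 0, and the invariant factors of ∂_3 are all 1, so H_2 ≅ 0.
  H_3: rank ker ∂_3 − rank ∂_4 = (2 − 2) − 0 = 0, and there is no ∂_4, so H_3 ≅ 0.

As a check, the Euler characteristic is 9 − 22 + 15 − 2 = 0, which agrees with 1 − 1 + 0 − 0 = 0.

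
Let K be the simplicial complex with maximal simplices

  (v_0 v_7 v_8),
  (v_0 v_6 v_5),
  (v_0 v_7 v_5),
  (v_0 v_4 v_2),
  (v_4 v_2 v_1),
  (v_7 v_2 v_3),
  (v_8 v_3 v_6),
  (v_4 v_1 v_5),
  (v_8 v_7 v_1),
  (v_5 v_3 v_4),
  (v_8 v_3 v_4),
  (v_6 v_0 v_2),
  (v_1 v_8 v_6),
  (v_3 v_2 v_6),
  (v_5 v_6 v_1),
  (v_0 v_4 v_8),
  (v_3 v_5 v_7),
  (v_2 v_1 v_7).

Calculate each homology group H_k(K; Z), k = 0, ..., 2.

H_0 = Z,  H_1 = Z^2,  H_2 = Z.

Fix the vertex order v_0 < v_1 < v_2 < v_3 < v_4 < v_5 < v_6 < v_7 < v_8 and write every simplex with vertices in increasing order. Then dim K = 2 and the simplices of K are:

  0-simplices (9): [v_0], [v_1], [v_2], [v_3], [v_4], [v_5], [v_6], [v_7], [v_8]
  1-simplices (27): (27 of them)
  2-simplices (18): (18 of them)

Hence C_0 ≅ Z^9, C_1 ≅ Z^27, C_2 ≅ Z^18.

∂_1: C_1 → C_0 maps an edge to its endpoints' difference, ∂[p,q] = q − p. For instance
  ∂[v_0,v_2] = [v_2] − [v_0].
This gives a 9×27 integer matrix of rank 8; reducing to Smith normal form yields diagonal entries (1,1,1,1,1,1,1,1).

Boundary ∂_2: C_2 → C_1 acts by ∂[p,q,r] = [q,r] − [p,r] + [p,q]. For instance
  ∂[v_3,v_4,v_8] = [v_4,v_8] − [v_3,v_8] + [v_3,v_4],
  ∂[v_1,v_6,v_8] = [v_6,v_8] − [v_1,v_8] + [v_1,v_6].
As a 27×18 matrix over Z this has rank 17, with invariant factors (1,1,1,1,1,1,1,1,1,1,1,1,1,1,1,1,1).

Reading off H_k = ker ∂_k / im ∂_{k+1}:

  H_0: rank C_0 − rank ∂_1 = 9 − 8 = 1, and the invariant factors of ∂_1 are all 1, so H_0 ≅ Z.
  H_1: rank ker ∂_1 − rank ∂_2 = (27 − 8) − 17 = 2, and the invariant factors of ∂_2 are all 1, so H_1 ≅ Z^2.
  H_2: rank ker ∂_2 − rank ∂_3 = (18 − 17) − 0 = 1, and there is no ∂_3, so H_2 ≅ Z.

As a check, the Euler characteristic is 9 − 27 + 18 = 0, which agrees with 1 − 2 + 1 = 0.
(K is a triangulation of the torus T^2.)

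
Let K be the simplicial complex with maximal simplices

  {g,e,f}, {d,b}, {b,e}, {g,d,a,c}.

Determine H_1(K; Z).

H_1 = Z.

Fix the vertex order a < b < c < d < e < f < g and write every simplex with vertices in increasing order. Then dim K = 3 and the simplices of K are:

  0-simplices (7): a, b, c, d, e, f, g
  1-simplices (11): ac, ad, ag, bd, be, cd, cg, dg, ef, eg, fg
  2-simplices (5): acd, acg, adg, cdg, efg
  3-simplices (1): acdg

Hence C_0 ≅ Z^7, C_1 ≅ Z^11, C_2 ≅ Z^5, C_3 ≅ Z^1.

The boundary map ∂_1: C_1 → C_0 is given by ∂[p,q] = [q] − [p]. For instance
  ∂cg = g − c.
This gives a 7×11 integer matrix of rank 6; reducing to Smith normal form yields diagonal entries (1,1,1,1,1,1).

Boundary ∂_2: C_2 → C_1 maps a triangle to the signed sum of its edges. For instance
  ∂acd = cd − ad + ac,
  ∂acg = cg − ag + ac.
This gives a 11×5 integer matrix of rank 4; reducing to Smith normal form yields diagonal entries (1,1,1,1).

Boundary ∂_3: C_3 → C_2 sends each 3-simplex σ to the alternating sum Σ_i (−1)^i (σ with its i-th vertex removed). For instance
  ∂acdg = cdg − adg + acg − acd.
This gives a 5×1 integer matrix of rank 1; reducing to Smith normal form yields diagonal entries (1).

Computing H_k = (kernel of ∂_k) / (image of ∂_{k+1}):

  H_1: rank ker ∂_1 − rank ∂_2 = (11 − 6) − 4 = 1, and the invariant factors of ∂_2 are all 1, so H_1 ≅ Z.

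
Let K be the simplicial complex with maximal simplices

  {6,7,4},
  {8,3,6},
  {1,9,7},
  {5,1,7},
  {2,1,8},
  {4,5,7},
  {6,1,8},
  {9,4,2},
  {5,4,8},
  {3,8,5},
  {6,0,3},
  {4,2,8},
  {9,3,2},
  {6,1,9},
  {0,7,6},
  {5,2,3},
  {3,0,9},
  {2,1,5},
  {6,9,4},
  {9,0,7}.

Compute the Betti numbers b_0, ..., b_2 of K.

We work with the vertex ordering 0 < 1 < 2 < 3 < 4 < 5 < 6 < 7 < 8 < 9. The simplices of K, each written with vertices in increasing order, are:

  0-simplices (10): [0], [1], [2], [3], [4], [5], [6], [7], [8], [9]
  1-simplices (30): (30 of them)
  2-simplices (20): (20 of them)

Hence C_0 ≅ Z^10, C_1 ≅ Z^30, C_2 ≅ Z^20.

∂_1: C_1 → C_0 is given by ∂[p,q] = [q] − [p].
The resulting 10×30 matrix has rank 9, and its Smith normal form has invariant factors (1,1,1,1,1,1,1,1,1).

∂_2: C_2 → C_1 maps a triangle to the signed sum of its edges. For instance
  ∂[1,2,5] = [2,5] − [1,5] + [1,2],
  ∂[0,3,9] = [3,9] − [0,9] + [0,3].
The resulting 30×20 matrix has rank 20, and its Smith normal form has invariant factors (1,1,1,1,1,1,1,1,1,1,1,1,1,1,1,1,1,1,1,2).

Now H_k = ker ∂_k / im ∂_{k+1}, so:

  H_0: rank C_0 − rank ∂_1 = 10 − 9 = 1, and the invariant factors of ∂_1 are all 1, so H_0 = Z.
  H_1: rank ker ∂_1 − rank ∂_2 = (30 − 9) − 20 = 1, and ∂_2 has invariant factor 2 > 1, so H_1 = Z ⊕ Z/2.
  H_2: rank ker ∂_2 − rank ∂_3 = (20 − 20) − 0 = 0, and there is no ∂_3, so H_2 = 0.

(K is a triangulation of the Klein bottle.)

Hence the Betti numbers are b_0 = 1, b_1 = 1, b_2 = 0.

b_0 = 1, b_1 = 1, b_2 = 0.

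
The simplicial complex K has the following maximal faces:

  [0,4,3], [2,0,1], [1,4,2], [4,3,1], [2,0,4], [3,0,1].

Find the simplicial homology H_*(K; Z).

H_0 ≅ Z,  H_1 = 0,  H_2 ≅ Z.

Take the total order 0 < 1 < 2 < 3 < 4 on the vertex set. Then K (dimension 2) consists of the simplices:

  0-simplices (5): [0], [1], [2], [3], [4]
  1-simplices (9): [0,1], [0,2], [0,3], [0,4], [1,2], [1,3], [1,4], [2,4], [3,4]
  2-simplices (6): [0,1,2], [0,1,3], [0,2,4], [0,3,4], [1,2,4], [1,3,4]

giving chain groups C_0 ≅ Z^5, C_1 ≅ Z^9, C_2 ≅ Z^6.

∂_1: C_1 → C_0 maps an edge to its endpoints' difference, ∂[p,q] = q − p.
The 5×9 boundary matrix has rank 4 and Smith normal form diag(1,1,1,1).

Boundary ∂_2: C_2 → C_1 sends each 2-simplex [p,q,r] to [q,r] − [p,r] + [p,q]. For instance
  ∂[1,3,4] = [3,4] − [1,4] + [1,3],
  ∂[0,3,4] = [3,4] − [0,4] + [0,3].
The 9×6 boundary matrix has rank 5 and Smith normal form diag(1,1,1,1,1).

Now H_k = ker ∂_k / im ∂_{k+1}, so:

  H_0: rank C_0 − rank ∂_1 = 5 − 4 = 1, and the invariant factors of ∂_1 are all 1, so H_0 = Z.
  H_1: rank ker ∂_1 − rank ∂_2 = (9 − 4) − 5 = 0, and the invariant factors of ∂_2 are all 1, so H_1 = 0.
  H_2: rank ker ∂_2 − rank ∂_3 = (6 − 5) − 0 = 1, and there is no ∂_3, so H_2 = Z.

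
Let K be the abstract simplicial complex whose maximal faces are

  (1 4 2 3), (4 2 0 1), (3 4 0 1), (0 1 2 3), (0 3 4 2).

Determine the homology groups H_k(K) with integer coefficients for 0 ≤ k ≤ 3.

H_0 = Z,  H_1 = 0,  H_2 = 0,  H_3 = Z.

Order the vertices as 0 < 1 < 2 < 3 < 4. Listing each simplex with vertices in this order, K has dimension 3 with simplices:

  0-simplices (5): [0], [1], [2], [3], [4]
  1-simplices (10): [0,1], [0,2], [0,3], [0,4], [1,2], [1,3], [1,4], [2,3], [2,4], [3,4]
  2-simplices (10): [0,1,2], [0,1,3], [0,1,4], [0,2,3], [0,2,4], [0,3,4], [1,2,3], [1,2,4], [1,3,4], [2,3,4]
  3-simplices (5): [0,1,2,3], [0,1,2,4], [0,1,3,4], [0,2,3,4], [1,2,3,4]

so the chain groups are C_0 ≅ Z^5, C_1 ≅ Z^10, C_2 ≅ Z^10, C_3 ≅ Z^5.

Boundary ∂_1: C_1 → C_0 sends each edge [p,q] (with p < q) to q − p.
The resulting 5×10 matrix has rank 4, and its Smith normal form has invariant factors (1,1,1,1).

∂_2: C_2 → C_1 maps a triangle to the signed sum of its edges. For instance
  ∂[0,1,4] = [1,4] − [0,4] + [0,1],
  ∂[0,2,4] = [2,4] − [0,4] + [0,2].
The 10×10 boundary matrix has rank 6 and Smith normal form diag(1,1,1,1,1,1).

Boundary ∂_3: C_3 → C_2 sends each 3-simplex σ to the alternating sum Σ_i (−1)^i (σ with its i-th vertex removed). For instance
  ∂[0,1,2,3] = [1,2,3] − [0,2,3] + [0,1,3] − [0,1,2],
  ∂[1,2,3,4] = [2,3,4] − [1,3,4] + [1,2,4] − [1,2,3].
As a 10×5 matrix over Z this has rank 4, with invariant factors (1,1,1,1).

From H_k ≅ ker(∂_k) / im(∂_{k+1}) we obtain:

  H_0: rank C_0 − rank ∂_1 = 5 − 4 = 1, and the invariant factors of ∂_1 are all 1, so H_0 ≅ Z.
  H_1: rank ker ∂_1 − rank ∂_2 = (10 − 4) − 6 = 0, and the invariant factors of ∂_2 are all 1, so H_1 ≅ 0.
  H_2: rank ker ∂_2 − rank ∂_3 = (10 − 6) − 4 = 0, and the invariant factors of ∂_3 are all 1, so H_2 ≅ 0.
  H_3: rank ker ∂_3 − rank ∂_4 = (5 − 4) − 0 = 1, and there is no ∂_4, so H_3 ≅ Z.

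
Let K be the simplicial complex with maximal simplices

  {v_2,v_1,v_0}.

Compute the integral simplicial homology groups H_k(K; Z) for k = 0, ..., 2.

Take the total order v_0 < v_1 < v_2 on the vertex set. Then K (dimension 2) consists of the simplices:

  0-simplices (3): [v_0], [v_1], [v_2]
  1-simplices (3): [v_0,v_1], [v_0,v_2], [v_1,v_2]
  2-simplices (1): [v_0,v_1,v_2]

giving chain groups C_0 ≅ Z^3, C_1 ≅ Z^3, C_2 ≅ Z^1.

Boundary ∂_1: C_1 → C_0 is given by ∂[p,q] = [q] − [p]. For instance
  ∂[v_0,v_2] = [v_2] − [v_0].
The resulting 3×3 matrix has rank 2, and its Smith normal form has invariant factors (1,1).

Boundary ∂_2: C_2 → C_1 maps a triangle to the signed sum of its edges. For instance
  ∂[v_0,v_1,v_2] = [v_1,v_2] − [v_0,v_2] + [v_0,v_1].
As a 3×1 matrix over Z this has rank 1, with invariant factors (1).

From H_k ≅ ker(∂_k) / im(∂_{k+1}) we obtain:

  H_0: rank C_0 − rank ∂_1 = 3 − 2 = 1, and the invariant factors of ∂_1 are all 1, so H_0 = Z.
  H_1: rank ker ∂_1 − rank ∂_2 = (3 − 2) − 1 = 0, and the invariant factors of ∂_2 are all 1, so H_1 = 0.
  H_2: rank ker ∂_2 − rank ∂_3 = (1 − 1) − 0 = 0, and there is no ∂_3, so H_2 = 0.

H_0 ≅ Z,  H_1 = 0,  H_2 = 0.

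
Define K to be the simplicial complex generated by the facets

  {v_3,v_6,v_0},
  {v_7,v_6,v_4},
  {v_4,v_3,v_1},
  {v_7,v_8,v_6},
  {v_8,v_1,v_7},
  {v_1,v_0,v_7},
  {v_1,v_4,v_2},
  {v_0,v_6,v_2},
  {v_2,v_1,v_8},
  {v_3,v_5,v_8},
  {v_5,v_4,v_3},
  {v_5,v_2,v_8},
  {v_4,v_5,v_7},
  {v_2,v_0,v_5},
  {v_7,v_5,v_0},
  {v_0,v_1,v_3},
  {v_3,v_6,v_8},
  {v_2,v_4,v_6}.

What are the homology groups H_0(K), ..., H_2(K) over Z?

K has 9 vertices, 27 edges, 18 triangles.
rank ∂_0 = 0, rank ∂_1 = 8 ⇒ b_0 = 9 − 0 − 8 = 1; all invariant factors of ∂_1 are 1 so no torsion. So H_0 = Z.
rank ∂_1 = 8, rank ∂_2 = 17 ⇒ b_1 = 27 − 8 − 17 = 2; all invariant factors of ∂_2 are 1 so no torsion. So H_1 = Z^2.
rank ∂_2 = 17, rank ∂_3 = 0 ⇒ b_2 = 18 − 17 − 0 = 1. So H_2 = Z.

H_0 ≅ Z,  H_1 ≅ Z^2,  H_2 ≅ Z.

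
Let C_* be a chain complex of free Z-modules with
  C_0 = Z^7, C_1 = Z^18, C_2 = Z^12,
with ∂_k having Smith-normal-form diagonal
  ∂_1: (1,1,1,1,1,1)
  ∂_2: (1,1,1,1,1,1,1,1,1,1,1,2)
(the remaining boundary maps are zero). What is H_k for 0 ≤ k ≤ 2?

H_0: b_0 = 7 − 0 − 6 = 1; torsion from ∂_1 factors > 1: none. So H_0 = Z.
H_1: b_1 = 18 − 6 − 12 = 0; torsion from ∂_2 factors > 1: [2]. So H_1 = Z/2.
H_2: b_2 = 12 − 12 − 0 = 0; torsion from ∂_3 factors > 1: none. So H_2 = 0.

H_0 = Z,  H_1 = Z/2,  H_2 = 0.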